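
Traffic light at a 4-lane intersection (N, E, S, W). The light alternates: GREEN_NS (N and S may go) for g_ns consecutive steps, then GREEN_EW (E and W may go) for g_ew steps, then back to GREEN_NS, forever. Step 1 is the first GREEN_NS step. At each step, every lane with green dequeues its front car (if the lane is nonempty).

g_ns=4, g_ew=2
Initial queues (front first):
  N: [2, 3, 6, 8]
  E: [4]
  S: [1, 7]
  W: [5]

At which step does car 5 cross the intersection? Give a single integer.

Step 1 [NS]: N:car2-GO,E:wait,S:car1-GO,W:wait | queues: N=3 E=1 S=1 W=1
Step 2 [NS]: N:car3-GO,E:wait,S:car7-GO,W:wait | queues: N=2 E=1 S=0 W=1
Step 3 [NS]: N:car6-GO,E:wait,S:empty,W:wait | queues: N=1 E=1 S=0 W=1
Step 4 [NS]: N:car8-GO,E:wait,S:empty,W:wait | queues: N=0 E=1 S=0 W=1
Step 5 [EW]: N:wait,E:car4-GO,S:wait,W:car5-GO | queues: N=0 E=0 S=0 W=0
Car 5 crosses at step 5

5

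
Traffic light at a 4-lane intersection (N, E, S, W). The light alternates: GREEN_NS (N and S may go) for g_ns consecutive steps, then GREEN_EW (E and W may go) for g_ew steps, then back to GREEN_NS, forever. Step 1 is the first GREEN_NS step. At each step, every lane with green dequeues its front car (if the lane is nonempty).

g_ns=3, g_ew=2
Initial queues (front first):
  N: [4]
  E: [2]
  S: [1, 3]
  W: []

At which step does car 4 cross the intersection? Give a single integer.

Step 1 [NS]: N:car4-GO,E:wait,S:car1-GO,W:wait | queues: N=0 E=1 S=1 W=0
Step 2 [NS]: N:empty,E:wait,S:car3-GO,W:wait | queues: N=0 E=1 S=0 W=0
Step 3 [NS]: N:empty,E:wait,S:empty,W:wait | queues: N=0 E=1 S=0 W=0
Step 4 [EW]: N:wait,E:car2-GO,S:wait,W:empty | queues: N=0 E=0 S=0 W=0
Car 4 crosses at step 1

1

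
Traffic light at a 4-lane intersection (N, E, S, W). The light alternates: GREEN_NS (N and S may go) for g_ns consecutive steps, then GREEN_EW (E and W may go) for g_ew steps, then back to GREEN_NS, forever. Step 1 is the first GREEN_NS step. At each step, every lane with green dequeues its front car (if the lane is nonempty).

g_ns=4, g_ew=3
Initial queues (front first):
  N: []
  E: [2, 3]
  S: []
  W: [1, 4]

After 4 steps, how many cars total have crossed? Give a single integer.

Step 1 [NS]: N:empty,E:wait,S:empty,W:wait | queues: N=0 E=2 S=0 W=2
Step 2 [NS]: N:empty,E:wait,S:empty,W:wait | queues: N=0 E=2 S=0 W=2
Step 3 [NS]: N:empty,E:wait,S:empty,W:wait | queues: N=0 E=2 S=0 W=2
Step 4 [NS]: N:empty,E:wait,S:empty,W:wait | queues: N=0 E=2 S=0 W=2
Cars crossed by step 4: 0

Answer: 0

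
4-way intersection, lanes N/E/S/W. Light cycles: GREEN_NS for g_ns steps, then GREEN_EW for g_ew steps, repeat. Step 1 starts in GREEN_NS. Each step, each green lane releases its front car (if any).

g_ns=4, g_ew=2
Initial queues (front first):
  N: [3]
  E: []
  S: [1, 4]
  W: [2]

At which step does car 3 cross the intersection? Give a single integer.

Step 1 [NS]: N:car3-GO,E:wait,S:car1-GO,W:wait | queues: N=0 E=0 S=1 W=1
Step 2 [NS]: N:empty,E:wait,S:car4-GO,W:wait | queues: N=0 E=0 S=0 W=1
Step 3 [NS]: N:empty,E:wait,S:empty,W:wait | queues: N=0 E=0 S=0 W=1
Step 4 [NS]: N:empty,E:wait,S:empty,W:wait | queues: N=0 E=0 S=0 W=1
Step 5 [EW]: N:wait,E:empty,S:wait,W:car2-GO | queues: N=0 E=0 S=0 W=0
Car 3 crosses at step 1

1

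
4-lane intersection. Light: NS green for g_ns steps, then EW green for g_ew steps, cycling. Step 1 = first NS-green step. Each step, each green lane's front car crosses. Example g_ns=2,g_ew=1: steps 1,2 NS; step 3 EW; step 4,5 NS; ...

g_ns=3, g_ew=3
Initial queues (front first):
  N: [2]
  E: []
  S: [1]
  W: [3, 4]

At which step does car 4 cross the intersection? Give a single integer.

Step 1 [NS]: N:car2-GO,E:wait,S:car1-GO,W:wait | queues: N=0 E=0 S=0 W=2
Step 2 [NS]: N:empty,E:wait,S:empty,W:wait | queues: N=0 E=0 S=0 W=2
Step 3 [NS]: N:empty,E:wait,S:empty,W:wait | queues: N=0 E=0 S=0 W=2
Step 4 [EW]: N:wait,E:empty,S:wait,W:car3-GO | queues: N=0 E=0 S=0 W=1
Step 5 [EW]: N:wait,E:empty,S:wait,W:car4-GO | queues: N=0 E=0 S=0 W=0
Car 4 crosses at step 5

5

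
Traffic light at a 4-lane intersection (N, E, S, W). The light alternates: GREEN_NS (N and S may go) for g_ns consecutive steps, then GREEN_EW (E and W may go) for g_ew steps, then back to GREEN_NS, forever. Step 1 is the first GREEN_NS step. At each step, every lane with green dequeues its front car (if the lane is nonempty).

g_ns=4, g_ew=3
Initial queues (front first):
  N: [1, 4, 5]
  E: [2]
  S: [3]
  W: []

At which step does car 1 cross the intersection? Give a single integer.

Step 1 [NS]: N:car1-GO,E:wait,S:car3-GO,W:wait | queues: N=2 E=1 S=0 W=0
Step 2 [NS]: N:car4-GO,E:wait,S:empty,W:wait | queues: N=1 E=1 S=0 W=0
Step 3 [NS]: N:car5-GO,E:wait,S:empty,W:wait | queues: N=0 E=1 S=0 W=0
Step 4 [NS]: N:empty,E:wait,S:empty,W:wait | queues: N=0 E=1 S=0 W=0
Step 5 [EW]: N:wait,E:car2-GO,S:wait,W:empty | queues: N=0 E=0 S=0 W=0
Car 1 crosses at step 1

1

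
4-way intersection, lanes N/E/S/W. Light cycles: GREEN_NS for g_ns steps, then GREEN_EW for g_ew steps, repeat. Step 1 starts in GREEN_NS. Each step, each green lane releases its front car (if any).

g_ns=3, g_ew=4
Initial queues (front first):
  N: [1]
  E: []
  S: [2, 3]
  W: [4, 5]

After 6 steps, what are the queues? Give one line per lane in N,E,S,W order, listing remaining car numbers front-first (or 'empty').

Step 1 [NS]: N:car1-GO,E:wait,S:car2-GO,W:wait | queues: N=0 E=0 S=1 W=2
Step 2 [NS]: N:empty,E:wait,S:car3-GO,W:wait | queues: N=0 E=0 S=0 W=2
Step 3 [NS]: N:empty,E:wait,S:empty,W:wait | queues: N=0 E=0 S=0 W=2
Step 4 [EW]: N:wait,E:empty,S:wait,W:car4-GO | queues: N=0 E=0 S=0 W=1
Step 5 [EW]: N:wait,E:empty,S:wait,W:car5-GO | queues: N=0 E=0 S=0 W=0

N: empty
E: empty
S: empty
W: empty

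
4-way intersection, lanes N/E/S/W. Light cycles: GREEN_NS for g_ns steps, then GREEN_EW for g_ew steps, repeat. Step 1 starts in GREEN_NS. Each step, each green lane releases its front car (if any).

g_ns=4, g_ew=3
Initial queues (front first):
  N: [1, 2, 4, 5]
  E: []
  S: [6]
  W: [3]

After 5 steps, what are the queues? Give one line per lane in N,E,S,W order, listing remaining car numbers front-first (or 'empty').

Step 1 [NS]: N:car1-GO,E:wait,S:car6-GO,W:wait | queues: N=3 E=0 S=0 W=1
Step 2 [NS]: N:car2-GO,E:wait,S:empty,W:wait | queues: N=2 E=0 S=0 W=1
Step 3 [NS]: N:car4-GO,E:wait,S:empty,W:wait | queues: N=1 E=0 S=0 W=1
Step 4 [NS]: N:car5-GO,E:wait,S:empty,W:wait | queues: N=0 E=0 S=0 W=1
Step 5 [EW]: N:wait,E:empty,S:wait,W:car3-GO | queues: N=0 E=0 S=0 W=0

N: empty
E: empty
S: empty
W: empty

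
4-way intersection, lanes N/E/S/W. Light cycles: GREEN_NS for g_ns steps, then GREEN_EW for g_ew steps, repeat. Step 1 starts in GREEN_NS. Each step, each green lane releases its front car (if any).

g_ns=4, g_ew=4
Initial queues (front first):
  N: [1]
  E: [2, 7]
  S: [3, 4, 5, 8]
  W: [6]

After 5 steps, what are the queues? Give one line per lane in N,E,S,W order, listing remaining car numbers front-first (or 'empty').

Step 1 [NS]: N:car1-GO,E:wait,S:car3-GO,W:wait | queues: N=0 E=2 S=3 W=1
Step 2 [NS]: N:empty,E:wait,S:car4-GO,W:wait | queues: N=0 E=2 S=2 W=1
Step 3 [NS]: N:empty,E:wait,S:car5-GO,W:wait | queues: N=0 E=2 S=1 W=1
Step 4 [NS]: N:empty,E:wait,S:car8-GO,W:wait | queues: N=0 E=2 S=0 W=1
Step 5 [EW]: N:wait,E:car2-GO,S:wait,W:car6-GO | queues: N=0 E=1 S=0 W=0

N: empty
E: 7
S: empty
W: empty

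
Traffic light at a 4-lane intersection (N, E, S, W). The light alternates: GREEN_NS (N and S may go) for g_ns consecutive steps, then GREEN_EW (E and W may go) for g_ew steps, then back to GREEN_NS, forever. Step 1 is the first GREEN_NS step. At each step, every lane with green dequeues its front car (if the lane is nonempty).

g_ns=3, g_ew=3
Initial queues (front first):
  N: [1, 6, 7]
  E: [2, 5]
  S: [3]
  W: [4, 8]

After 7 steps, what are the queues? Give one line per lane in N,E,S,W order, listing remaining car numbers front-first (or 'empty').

Step 1 [NS]: N:car1-GO,E:wait,S:car3-GO,W:wait | queues: N=2 E=2 S=0 W=2
Step 2 [NS]: N:car6-GO,E:wait,S:empty,W:wait | queues: N=1 E=2 S=0 W=2
Step 3 [NS]: N:car7-GO,E:wait,S:empty,W:wait | queues: N=0 E=2 S=0 W=2
Step 4 [EW]: N:wait,E:car2-GO,S:wait,W:car4-GO | queues: N=0 E=1 S=0 W=1
Step 5 [EW]: N:wait,E:car5-GO,S:wait,W:car8-GO | queues: N=0 E=0 S=0 W=0

N: empty
E: empty
S: empty
W: empty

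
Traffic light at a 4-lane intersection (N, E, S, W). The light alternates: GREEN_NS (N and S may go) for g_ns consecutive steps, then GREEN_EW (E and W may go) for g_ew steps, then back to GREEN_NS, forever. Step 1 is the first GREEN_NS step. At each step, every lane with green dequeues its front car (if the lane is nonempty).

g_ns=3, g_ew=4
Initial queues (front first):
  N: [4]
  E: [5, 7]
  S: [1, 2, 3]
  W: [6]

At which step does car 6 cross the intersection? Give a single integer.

Step 1 [NS]: N:car4-GO,E:wait,S:car1-GO,W:wait | queues: N=0 E=2 S=2 W=1
Step 2 [NS]: N:empty,E:wait,S:car2-GO,W:wait | queues: N=0 E=2 S=1 W=1
Step 3 [NS]: N:empty,E:wait,S:car3-GO,W:wait | queues: N=0 E=2 S=0 W=1
Step 4 [EW]: N:wait,E:car5-GO,S:wait,W:car6-GO | queues: N=0 E=1 S=0 W=0
Step 5 [EW]: N:wait,E:car7-GO,S:wait,W:empty | queues: N=0 E=0 S=0 W=0
Car 6 crosses at step 4

4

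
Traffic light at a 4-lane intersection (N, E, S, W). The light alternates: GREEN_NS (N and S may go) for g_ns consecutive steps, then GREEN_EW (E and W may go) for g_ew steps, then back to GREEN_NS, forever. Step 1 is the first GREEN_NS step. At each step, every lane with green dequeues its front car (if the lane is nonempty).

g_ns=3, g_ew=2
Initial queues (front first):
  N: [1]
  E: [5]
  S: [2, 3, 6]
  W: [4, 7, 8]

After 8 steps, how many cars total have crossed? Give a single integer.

Step 1 [NS]: N:car1-GO,E:wait,S:car2-GO,W:wait | queues: N=0 E=1 S=2 W=3
Step 2 [NS]: N:empty,E:wait,S:car3-GO,W:wait | queues: N=0 E=1 S=1 W=3
Step 3 [NS]: N:empty,E:wait,S:car6-GO,W:wait | queues: N=0 E=1 S=0 W=3
Step 4 [EW]: N:wait,E:car5-GO,S:wait,W:car4-GO | queues: N=0 E=0 S=0 W=2
Step 5 [EW]: N:wait,E:empty,S:wait,W:car7-GO | queues: N=0 E=0 S=0 W=1
Step 6 [NS]: N:empty,E:wait,S:empty,W:wait | queues: N=0 E=0 S=0 W=1
Step 7 [NS]: N:empty,E:wait,S:empty,W:wait | queues: N=0 E=0 S=0 W=1
Step 8 [NS]: N:empty,E:wait,S:empty,W:wait | queues: N=0 E=0 S=0 W=1
Cars crossed by step 8: 7

Answer: 7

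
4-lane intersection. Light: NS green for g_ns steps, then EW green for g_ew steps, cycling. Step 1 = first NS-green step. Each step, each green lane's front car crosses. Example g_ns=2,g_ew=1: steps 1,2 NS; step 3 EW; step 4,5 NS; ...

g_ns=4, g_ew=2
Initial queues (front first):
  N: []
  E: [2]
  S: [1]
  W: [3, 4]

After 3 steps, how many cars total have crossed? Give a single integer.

Step 1 [NS]: N:empty,E:wait,S:car1-GO,W:wait | queues: N=0 E=1 S=0 W=2
Step 2 [NS]: N:empty,E:wait,S:empty,W:wait | queues: N=0 E=1 S=0 W=2
Step 3 [NS]: N:empty,E:wait,S:empty,W:wait | queues: N=0 E=1 S=0 W=2
Cars crossed by step 3: 1

Answer: 1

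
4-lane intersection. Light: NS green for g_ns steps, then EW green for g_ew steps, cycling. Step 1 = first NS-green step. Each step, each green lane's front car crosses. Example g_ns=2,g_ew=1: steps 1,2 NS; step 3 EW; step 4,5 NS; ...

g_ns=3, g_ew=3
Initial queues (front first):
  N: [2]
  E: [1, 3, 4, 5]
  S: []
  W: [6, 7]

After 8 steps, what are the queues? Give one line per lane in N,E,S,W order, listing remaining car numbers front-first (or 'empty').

Step 1 [NS]: N:car2-GO,E:wait,S:empty,W:wait | queues: N=0 E=4 S=0 W=2
Step 2 [NS]: N:empty,E:wait,S:empty,W:wait | queues: N=0 E=4 S=0 W=2
Step 3 [NS]: N:empty,E:wait,S:empty,W:wait | queues: N=0 E=4 S=0 W=2
Step 4 [EW]: N:wait,E:car1-GO,S:wait,W:car6-GO | queues: N=0 E=3 S=0 W=1
Step 5 [EW]: N:wait,E:car3-GO,S:wait,W:car7-GO | queues: N=0 E=2 S=0 W=0
Step 6 [EW]: N:wait,E:car4-GO,S:wait,W:empty | queues: N=0 E=1 S=0 W=0
Step 7 [NS]: N:empty,E:wait,S:empty,W:wait | queues: N=0 E=1 S=0 W=0
Step 8 [NS]: N:empty,E:wait,S:empty,W:wait | queues: N=0 E=1 S=0 W=0

N: empty
E: 5
S: empty
W: empty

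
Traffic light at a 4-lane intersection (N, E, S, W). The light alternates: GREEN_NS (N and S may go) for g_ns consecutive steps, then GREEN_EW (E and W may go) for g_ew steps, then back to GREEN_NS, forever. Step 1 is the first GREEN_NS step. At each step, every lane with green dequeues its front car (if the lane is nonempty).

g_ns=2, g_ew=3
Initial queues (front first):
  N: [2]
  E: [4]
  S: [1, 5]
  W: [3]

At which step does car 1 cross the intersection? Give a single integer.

Step 1 [NS]: N:car2-GO,E:wait,S:car1-GO,W:wait | queues: N=0 E=1 S=1 W=1
Step 2 [NS]: N:empty,E:wait,S:car5-GO,W:wait | queues: N=0 E=1 S=0 W=1
Step 3 [EW]: N:wait,E:car4-GO,S:wait,W:car3-GO | queues: N=0 E=0 S=0 W=0
Car 1 crosses at step 1

1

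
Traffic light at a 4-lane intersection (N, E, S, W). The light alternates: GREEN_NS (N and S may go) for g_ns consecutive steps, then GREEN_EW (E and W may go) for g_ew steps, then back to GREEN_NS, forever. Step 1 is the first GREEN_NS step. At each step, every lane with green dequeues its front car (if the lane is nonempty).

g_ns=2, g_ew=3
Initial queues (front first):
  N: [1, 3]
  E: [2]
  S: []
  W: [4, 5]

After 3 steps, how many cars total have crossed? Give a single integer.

Step 1 [NS]: N:car1-GO,E:wait,S:empty,W:wait | queues: N=1 E=1 S=0 W=2
Step 2 [NS]: N:car3-GO,E:wait,S:empty,W:wait | queues: N=0 E=1 S=0 W=2
Step 3 [EW]: N:wait,E:car2-GO,S:wait,W:car4-GO | queues: N=0 E=0 S=0 W=1
Cars crossed by step 3: 4

Answer: 4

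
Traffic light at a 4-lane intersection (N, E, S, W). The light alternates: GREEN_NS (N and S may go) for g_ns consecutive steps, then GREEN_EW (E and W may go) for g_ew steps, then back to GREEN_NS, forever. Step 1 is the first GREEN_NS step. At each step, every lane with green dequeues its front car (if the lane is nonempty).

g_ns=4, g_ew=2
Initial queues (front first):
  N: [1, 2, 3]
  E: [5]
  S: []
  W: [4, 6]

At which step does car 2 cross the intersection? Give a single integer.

Step 1 [NS]: N:car1-GO,E:wait,S:empty,W:wait | queues: N=2 E=1 S=0 W=2
Step 2 [NS]: N:car2-GO,E:wait,S:empty,W:wait | queues: N=1 E=1 S=0 W=2
Step 3 [NS]: N:car3-GO,E:wait,S:empty,W:wait | queues: N=0 E=1 S=0 W=2
Step 4 [NS]: N:empty,E:wait,S:empty,W:wait | queues: N=0 E=1 S=0 W=2
Step 5 [EW]: N:wait,E:car5-GO,S:wait,W:car4-GO | queues: N=0 E=0 S=0 W=1
Step 6 [EW]: N:wait,E:empty,S:wait,W:car6-GO | queues: N=0 E=0 S=0 W=0
Car 2 crosses at step 2

2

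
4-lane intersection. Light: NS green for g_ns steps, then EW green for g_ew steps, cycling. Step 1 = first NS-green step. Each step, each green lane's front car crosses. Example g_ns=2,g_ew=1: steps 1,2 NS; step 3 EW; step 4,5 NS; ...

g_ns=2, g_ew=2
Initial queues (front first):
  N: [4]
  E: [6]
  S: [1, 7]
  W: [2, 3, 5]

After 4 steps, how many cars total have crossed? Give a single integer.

Answer: 6

Derivation:
Step 1 [NS]: N:car4-GO,E:wait,S:car1-GO,W:wait | queues: N=0 E=1 S=1 W=3
Step 2 [NS]: N:empty,E:wait,S:car7-GO,W:wait | queues: N=0 E=1 S=0 W=3
Step 3 [EW]: N:wait,E:car6-GO,S:wait,W:car2-GO | queues: N=0 E=0 S=0 W=2
Step 4 [EW]: N:wait,E:empty,S:wait,W:car3-GO | queues: N=0 E=0 S=0 W=1
Cars crossed by step 4: 6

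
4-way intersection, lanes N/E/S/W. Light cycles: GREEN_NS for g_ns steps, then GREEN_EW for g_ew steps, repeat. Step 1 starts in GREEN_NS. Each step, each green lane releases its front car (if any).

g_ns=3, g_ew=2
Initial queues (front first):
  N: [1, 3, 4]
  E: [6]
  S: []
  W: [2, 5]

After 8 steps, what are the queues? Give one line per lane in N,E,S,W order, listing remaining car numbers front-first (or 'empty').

Step 1 [NS]: N:car1-GO,E:wait,S:empty,W:wait | queues: N=2 E=1 S=0 W=2
Step 2 [NS]: N:car3-GO,E:wait,S:empty,W:wait | queues: N=1 E=1 S=0 W=2
Step 3 [NS]: N:car4-GO,E:wait,S:empty,W:wait | queues: N=0 E=1 S=0 W=2
Step 4 [EW]: N:wait,E:car6-GO,S:wait,W:car2-GO | queues: N=0 E=0 S=0 W=1
Step 5 [EW]: N:wait,E:empty,S:wait,W:car5-GO | queues: N=0 E=0 S=0 W=0

N: empty
E: empty
S: empty
W: empty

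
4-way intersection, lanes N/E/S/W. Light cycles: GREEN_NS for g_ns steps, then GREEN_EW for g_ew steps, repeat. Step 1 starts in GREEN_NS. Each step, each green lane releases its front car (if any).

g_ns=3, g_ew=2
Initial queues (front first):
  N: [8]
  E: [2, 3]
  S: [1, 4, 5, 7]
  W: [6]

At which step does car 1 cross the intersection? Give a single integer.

Step 1 [NS]: N:car8-GO,E:wait,S:car1-GO,W:wait | queues: N=0 E=2 S=3 W=1
Step 2 [NS]: N:empty,E:wait,S:car4-GO,W:wait | queues: N=0 E=2 S=2 W=1
Step 3 [NS]: N:empty,E:wait,S:car5-GO,W:wait | queues: N=0 E=2 S=1 W=1
Step 4 [EW]: N:wait,E:car2-GO,S:wait,W:car6-GO | queues: N=0 E=1 S=1 W=0
Step 5 [EW]: N:wait,E:car3-GO,S:wait,W:empty | queues: N=0 E=0 S=1 W=0
Step 6 [NS]: N:empty,E:wait,S:car7-GO,W:wait | queues: N=0 E=0 S=0 W=0
Car 1 crosses at step 1

1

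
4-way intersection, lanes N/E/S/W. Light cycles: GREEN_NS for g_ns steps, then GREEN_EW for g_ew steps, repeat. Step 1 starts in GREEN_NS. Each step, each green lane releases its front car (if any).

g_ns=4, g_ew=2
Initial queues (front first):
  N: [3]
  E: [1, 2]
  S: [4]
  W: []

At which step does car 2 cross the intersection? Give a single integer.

Step 1 [NS]: N:car3-GO,E:wait,S:car4-GO,W:wait | queues: N=0 E=2 S=0 W=0
Step 2 [NS]: N:empty,E:wait,S:empty,W:wait | queues: N=0 E=2 S=0 W=0
Step 3 [NS]: N:empty,E:wait,S:empty,W:wait | queues: N=0 E=2 S=0 W=0
Step 4 [NS]: N:empty,E:wait,S:empty,W:wait | queues: N=0 E=2 S=0 W=0
Step 5 [EW]: N:wait,E:car1-GO,S:wait,W:empty | queues: N=0 E=1 S=0 W=0
Step 6 [EW]: N:wait,E:car2-GO,S:wait,W:empty | queues: N=0 E=0 S=0 W=0
Car 2 crosses at step 6

6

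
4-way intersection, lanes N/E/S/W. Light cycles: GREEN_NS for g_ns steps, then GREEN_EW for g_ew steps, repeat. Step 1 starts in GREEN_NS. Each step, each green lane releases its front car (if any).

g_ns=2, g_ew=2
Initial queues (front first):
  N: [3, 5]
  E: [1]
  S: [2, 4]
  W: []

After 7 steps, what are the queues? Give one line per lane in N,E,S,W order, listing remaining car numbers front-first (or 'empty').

Step 1 [NS]: N:car3-GO,E:wait,S:car2-GO,W:wait | queues: N=1 E=1 S=1 W=0
Step 2 [NS]: N:car5-GO,E:wait,S:car4-GO,W:wait | queues: N=0 E=1 S=0 W=0
Step 3 [EW]: N:wait,E:car1-GO,S:wait,W:empty | queues: N=0 E=0 S=0 W=0

N: empty
E: empty
S: empty
W: empty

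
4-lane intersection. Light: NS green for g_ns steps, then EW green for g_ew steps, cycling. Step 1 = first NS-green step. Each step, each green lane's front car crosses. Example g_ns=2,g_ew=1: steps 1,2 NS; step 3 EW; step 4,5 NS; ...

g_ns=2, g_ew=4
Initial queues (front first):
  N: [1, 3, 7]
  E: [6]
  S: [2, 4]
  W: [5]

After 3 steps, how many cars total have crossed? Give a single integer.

Answer: 6

Derivation:
Step 1 [NS]: N:car1-GO,E:wait,S:car2-GO,W:wait | queues: N=2 E=1 S=1 W=1
Step 2 [NS]: N:car3-GO,E:wait,S:car4-GO,W:wait | queues: N=1 E=1 S=0 W=1
Step 3 [EW]: N:wait,E:car6-GO,S:wait,W:car5-GO | queues: N=1 E=0 S=0 W=0
Cars crossed by step 3: 6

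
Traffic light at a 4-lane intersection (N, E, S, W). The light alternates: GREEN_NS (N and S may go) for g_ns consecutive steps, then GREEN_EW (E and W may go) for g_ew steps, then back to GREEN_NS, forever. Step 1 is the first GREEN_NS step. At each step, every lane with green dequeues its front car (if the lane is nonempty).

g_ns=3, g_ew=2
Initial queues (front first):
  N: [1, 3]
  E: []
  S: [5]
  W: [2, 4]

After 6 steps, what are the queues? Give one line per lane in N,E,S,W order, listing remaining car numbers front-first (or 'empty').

Step 1 [NS]: N:car1-GO,E:wait,S:car5-GO,W:wait | queues: N=1 E=0 S=0 W=2
Step 2 [NS]: N:car3-GO,E:wait,S:empty,W:wait | queues: N=0 E=0 S=0 W=2
Step 3 [NS]: N:empty,E:wait,S:empty,W:wait | queues: N=0 E=0 S=0 W=2
Step 4 [EW]: N:wait,E:empty,S:wait,W:car2-GO | queues: N=0 E=0 S=0 W=1
Step 5 [EW]: N:wait,E:empty,S:wait,W:car4-GO | queues: N=0 E=0 S=0 W=0

N: empty
E: empty
S: empty
W: empty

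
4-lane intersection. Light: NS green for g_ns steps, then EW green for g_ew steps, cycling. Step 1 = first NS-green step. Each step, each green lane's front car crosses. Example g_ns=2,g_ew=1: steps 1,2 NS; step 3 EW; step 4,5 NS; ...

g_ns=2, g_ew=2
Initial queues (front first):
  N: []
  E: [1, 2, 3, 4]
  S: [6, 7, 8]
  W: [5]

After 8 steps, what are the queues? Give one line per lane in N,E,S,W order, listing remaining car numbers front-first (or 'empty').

Step 1 [NS]: N:empty,E:wait,S:car6-GO,W:wait | queues: N=0 E=4 S=2 W=1
Step 2 [NS]: N:empty,E:wait,S:car7-GO,W:wait | queues: N=0 E=4 S=1 W=1
Step 3 [EW]: N:wait,E:car1-GO,S:wait,W:car5-GO | queues: N=0 E=3 S=1 W=0
Step 4 [EW]: N:wait,E:car2-GO,S:wait,W:empty | queues: N=0 E=2 S=1 W=0
Step 5 [NS]: N:empty,E:wait,S:car8-GO,W:wait | queues: N=0 E=2 S=0 W=0
Step 6 [NS]: N:empty,E:wait,S:empty,W:wait | queues: N=0 E=2 S=0 W=0
Step 7 [EW]: N:wait,E:car3-GO,S:wait,W:empty | queues: N=0 E=1 S=0 W=0
Step 8 [EW]: N:wait,E:car4-GO,S:wait,W:empty | queues: N=0 E=0 S=0 W=0

N: empty
E: empty
S: empty
W: empty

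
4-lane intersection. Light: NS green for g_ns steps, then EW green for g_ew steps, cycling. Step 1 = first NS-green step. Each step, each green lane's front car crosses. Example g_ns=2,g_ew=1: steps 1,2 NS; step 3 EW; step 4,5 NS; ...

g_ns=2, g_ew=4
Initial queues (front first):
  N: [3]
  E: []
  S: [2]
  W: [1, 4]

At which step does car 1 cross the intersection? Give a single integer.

Step 1 [NS]: N:car3-GO,E:wait,S:car2-GO,W:wait | queues: N=0 E=0 S=0 W=2
Step 2 [NS]: N:empty,E:wait,S:empty,W:wait | queues: N=0 E=0 S=0 W=2
Step 3 [EW]: N:wait,E:empty,S:wait,W:car1-GO | queues: N=0 E=0 S=0 W=1
Step 4 [EW]: N:wait,E:empty,S:wait,W:car4-GO | queues: N=0 E=0 S=0 W=0
Car 1 crosses at step 3

3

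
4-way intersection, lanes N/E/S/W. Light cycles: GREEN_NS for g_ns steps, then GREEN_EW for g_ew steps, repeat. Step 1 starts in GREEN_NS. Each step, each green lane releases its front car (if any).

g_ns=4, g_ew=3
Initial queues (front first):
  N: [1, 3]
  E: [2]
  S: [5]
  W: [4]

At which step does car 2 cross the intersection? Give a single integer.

Step 1 [NS]: N:car1-GO,E:wait,S:car5-GO,W:wait | queues: N=1 E=1 S=0 W=1
Step 2 [NS]: N:car3-GO,E:wait,S:empty,W:wait | queues: N=0 E=1 S=0 W=1
Step 3 [NS]: N:empty,E:wait,S:empty,W:wait | queues: N=0 E=1 S=0 W=1
Step 4 [NS]: N:empty,E:wait,S:empty,W:wait | queues: N=0 E=1 S=0 W=1
Step 5 [EW]: N:wait,E:car2-GO,S:wait,W:car4-GO | queues: N=0 E=0 S=0 W=0
Car 2 crosses at step 5

5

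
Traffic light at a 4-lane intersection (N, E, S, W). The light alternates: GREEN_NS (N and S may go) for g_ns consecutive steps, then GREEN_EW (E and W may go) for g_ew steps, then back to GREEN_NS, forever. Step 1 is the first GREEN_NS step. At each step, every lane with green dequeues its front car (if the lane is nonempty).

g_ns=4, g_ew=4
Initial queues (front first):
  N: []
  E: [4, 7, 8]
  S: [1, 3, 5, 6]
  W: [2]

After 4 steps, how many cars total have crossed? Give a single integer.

Step 1 [NS]: N:empty,E:wait,S:car1-GO,W:wait | queues: N=0 E=3 S=3 W=1
Step 2 [NS]: N:empty,E:wait,S:car3-GO,W:wait | queues: N=0 E=3 S=2 W=1
Step 3 [NS]: N:empty,E:wait,S:car5-GO,W:wait | queues: N=0 E=3 S=1 W=1
Step 4 [NS]: N:empty,E:wait,S:car6-GO,W:wait | queues: N=0 E=3 S=0 W=1
Cars crossed by step 4: 4

Answer: 4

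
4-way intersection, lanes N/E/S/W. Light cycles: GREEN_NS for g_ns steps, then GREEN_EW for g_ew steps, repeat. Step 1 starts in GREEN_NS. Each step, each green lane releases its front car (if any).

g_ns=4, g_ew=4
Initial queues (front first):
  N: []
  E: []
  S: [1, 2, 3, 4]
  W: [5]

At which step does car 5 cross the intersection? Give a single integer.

Step 1 [NS]: N:empty,E:wait,S:car1-GO,W:wait | queues: N=0 E=0 S=3 W=1
Step 2 [NS]: N:empty,E:wait,S:car2-GO,W:wait | queues: N=0 E=0 S=2 W=1
Step 3 [NS]: N:empty,E:wait,S:car3-GO,W:wait | queues: N=0 E=0 S=1 W=1
Step 4 [NS]: N:empty,E:wait,S:car4-GO,W:wait | queues: N=0 E=0 S=0 W=1
Step 5 [EW]: N:wait,E:empty,S:wait,W:car5-GO | queues: N=0 E=0 S=0 W=0
Car 5 crosses at step 5

5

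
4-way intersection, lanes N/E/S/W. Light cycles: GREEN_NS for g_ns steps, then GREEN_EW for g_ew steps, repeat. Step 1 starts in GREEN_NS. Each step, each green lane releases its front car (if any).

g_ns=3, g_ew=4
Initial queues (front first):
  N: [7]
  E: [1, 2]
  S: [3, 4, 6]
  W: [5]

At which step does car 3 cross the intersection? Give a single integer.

Step 1 [NS]: N:car7-GO,E:wait,S:car3-GO,W:wait | queues: N=0 E=2 S=2 W=1
Step 2 [NS]: N:empty,E:wait,S:car4-GO,W:wait | queues: N=0 E=2 S=1 W=1
Step 3 [NS]: N:empty,E:wait,S:car6-GO,W:wait | queues: N=0 E=2 S=0 W=1
Step 4 [EW]: N:wait,E:car1-GO,S:wait,W:car5-GO | queues: N=0 E=1 S=0 W=0
Step 5 [EW]: N:wait,E:car2-GO,S:wait,W:empty | queues: N=0 E=0 S=0 W=0
Car 3 crosses at step 1

1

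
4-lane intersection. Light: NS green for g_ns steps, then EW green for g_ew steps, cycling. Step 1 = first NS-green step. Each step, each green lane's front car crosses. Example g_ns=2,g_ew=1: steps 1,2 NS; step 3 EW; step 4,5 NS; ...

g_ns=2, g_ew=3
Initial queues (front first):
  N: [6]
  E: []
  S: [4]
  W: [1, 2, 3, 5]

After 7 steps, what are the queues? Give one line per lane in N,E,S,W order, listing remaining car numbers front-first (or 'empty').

Step 1 [NS]: N:car6-GO,E:wait,S:car4-GO,W:wait | queues: N=0 E=0 S=0 W=4
Step 2 [NS]: N:empty,E:wait,S:empty,W:wait | queues: N=0 E=0 S=0 W=4
Step 3 [EW]: N:wait,E:empty,S:wait,W:car1-GO | queues: N=0 E=0 S=0 W=3
Step 4 [EW]: N:wait,E:empty,S:wait,W:car2-GO | queues: N=0 E=0 S=0 W=2
Step 5 [EW]: N:wait,E:empty,S:wait,W:car3-GO | queues: N=0 E=0 S=0 W=1
Step 6 [NS]: N:empty,E:wait,S:empty,W:wait | queues: N=0 E=0 S=0 W=1
Step 7 [NS]: N:empty,E:wait,S:empty,W:wait | queues: N=0 E=0 S=0 W=1

N: empty
E: empty
S: empty
W: 5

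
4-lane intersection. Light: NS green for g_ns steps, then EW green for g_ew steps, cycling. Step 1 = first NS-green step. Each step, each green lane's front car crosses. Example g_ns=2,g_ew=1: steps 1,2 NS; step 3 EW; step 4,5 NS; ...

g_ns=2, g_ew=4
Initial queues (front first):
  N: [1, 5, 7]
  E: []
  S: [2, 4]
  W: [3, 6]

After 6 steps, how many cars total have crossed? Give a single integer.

Step 1 [NS]: N:car1-GO,E:wait,S:car2-GO,W:wait | queues: N=2 E=0 S=1 W=2
Step 2 [NS]: N:car5-GO,E:wait,S:car4-GO,W:wait | queues: N=1 E=0 S=0 W=2
Step 3 [EW]: N:wait,E:empty,S:wait,W:car3-GO | queues: N=1 E=0 S=0 W=1
Step 4 [EW]: N:wait,E:empty,S:wait,W:car6-GO | queues: N=1 E=0 S=0 W=0
Step 5 [EW]: N:wait,E:empty,S:wait,W:empty | queues: N=1 E=0 S=0 W=0
Step 6 [EW]: N:wait,E:empty,S:wait,W:empty | queues: N=1 E=0 S=0 W=0
Cars crossed by step 6: 6

Answer: 6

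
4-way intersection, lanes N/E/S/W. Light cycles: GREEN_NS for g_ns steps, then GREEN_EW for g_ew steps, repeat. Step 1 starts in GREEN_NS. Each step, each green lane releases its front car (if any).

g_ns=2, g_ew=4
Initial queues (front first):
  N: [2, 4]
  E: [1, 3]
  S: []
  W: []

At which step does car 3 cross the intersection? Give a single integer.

Step 1 [NS]: N:car2-GO,E:wait,S:empty,W:wait | queues: N=1 E=2 S=0 W=0
Step 2 [NS]: N:car4-GO,E:wait,S:empty,W:wait | queues: N=0 E=2 S=0 W=0
Step 3 [EW]: N:wait,E:car1-GO,S:wait,W:empty | queues: N=0 E=1 S=0 W=0
Step 4 [EW]: N:wait,E:car3-GO,S:wait,W:empty | queues: N=0 E=0 S=0 W=0
Car 3 crosses at step 4

4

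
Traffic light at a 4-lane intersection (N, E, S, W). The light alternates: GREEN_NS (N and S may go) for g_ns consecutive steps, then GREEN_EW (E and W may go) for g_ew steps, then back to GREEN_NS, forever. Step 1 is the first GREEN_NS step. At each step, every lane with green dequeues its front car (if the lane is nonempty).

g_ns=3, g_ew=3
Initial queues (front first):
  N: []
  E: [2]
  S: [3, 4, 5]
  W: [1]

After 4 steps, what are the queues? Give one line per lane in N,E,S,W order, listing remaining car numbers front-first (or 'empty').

Step 1 [NS]: N:empty,E:wait,S:car3-GO,W:wait | queues: N=0 E=1 S=2 W=1
Step 2 [NS]: N:empty,E:wait,S:car4-GO,W:wait | queues: N=0 E=1 S=1 W=1
Step 3 [NS]: N:empty,E:wait,S:car5-GO,W:wait | queues: N=0 E=1 S=0 W=1
Step 4 [EW]: N:wait,E:car2-GO,S:wait,W:car1-GO | queues: N=0 E=0 S=0 W=0

N: empty
E: empty
S: empty
W: empty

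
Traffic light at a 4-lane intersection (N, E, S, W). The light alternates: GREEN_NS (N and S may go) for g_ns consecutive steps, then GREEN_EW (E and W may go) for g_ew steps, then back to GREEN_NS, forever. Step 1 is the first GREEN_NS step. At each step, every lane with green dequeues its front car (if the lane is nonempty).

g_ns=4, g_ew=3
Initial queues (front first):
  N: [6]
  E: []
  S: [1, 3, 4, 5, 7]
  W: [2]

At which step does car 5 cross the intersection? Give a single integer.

Step 1 [NS]: N:car6-GO,E:wait,S:car1-GO,W:wait | queues: N=0 E=0 S=4 W=1
Step 2 [NS]: N:empty,E:wait,S:car3-GO,W:wait | queues: N=0 E=0 S=3 W=1
Step 3 [NS]: N:empty,E:wait,S:car4-GO,W:wait | queues: N=0 E=0 S=2 W=1
Step 4 [NS]: N:empty,E:wait,S:car5-GO,W:wait | queues: N=0 E=0 S=1 W=1
Step 5 [EW]: N:wait,E:empty,S:wait,W:car2-GO | queues: N=0 E=0 S=1 W=0
Step 6 [EW]: N:wait,E:empty,S:wait,W:empty | queues: N=0 E=0 S=1 W=0
Step 7 [EW]: N:wait,E:empty,S:wait,W:empty | queues: N=0 E=0 S=1 W=0
Step 8 [NS]: N:empty,E:wait,S:car7-GO,W:wait | queues: N=0 E=0 S=0 W=0
Car 5 crosses at step 4

4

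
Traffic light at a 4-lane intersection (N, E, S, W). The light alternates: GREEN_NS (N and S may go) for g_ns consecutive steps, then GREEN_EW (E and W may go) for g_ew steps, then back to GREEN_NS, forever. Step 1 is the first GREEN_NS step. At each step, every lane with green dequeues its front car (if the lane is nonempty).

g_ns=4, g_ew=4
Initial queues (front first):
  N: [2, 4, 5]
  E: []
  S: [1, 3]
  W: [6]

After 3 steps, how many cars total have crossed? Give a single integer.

Answer: 5

Derivation:
Step 1 [NS]: N:car2-GO,E:wait,S:car1-GO,W:wait | queues: N=2 E=0 S=1 W=1
Step 2 [NS]: N:car4-GO,E:wait,S:car3-GO,W:wait | queues: N=1 E=0 S=0 W=1
Step 3 [NS]: N:car5-GO,E:wait,S:empty,W:wait | queues: N=0 E=0 S=0 W=1
Cars crossed by step 3: 5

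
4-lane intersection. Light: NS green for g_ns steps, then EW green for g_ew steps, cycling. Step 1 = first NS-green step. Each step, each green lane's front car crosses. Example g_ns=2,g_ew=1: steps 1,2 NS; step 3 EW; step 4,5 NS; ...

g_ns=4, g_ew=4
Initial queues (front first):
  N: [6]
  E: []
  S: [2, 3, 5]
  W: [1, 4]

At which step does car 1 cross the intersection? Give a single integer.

Step 1 [NS]: N:car6-GO,E:wait,S:car2-GO,W:wait | queues: N=0 E=0 S=2 W=2
Step 2 [NS]: N:empty,E:wait,S:car3-GO,W:wait | queues: N=0 E=0 S=1 W=2
Step 3 [NS]: N:empty,E:wait,S:car5-GO,W:wait | queues: N=0 E=0 S=0 W=2
Step 4 [NS]: N:empty,E:wait,S:empty,W:wait | queues: N=0 E=0 S=0 W=2
Step 5 [EW]: N:wait,E:empty,S:wait,W:car1-GO | queues: N=0 E=0 S=0 W=1
Step 6 [EW]: N:wait,E:empty,S:wait,W:car4-GO | queues: N=0 E=0 S=0 W=0
Car 1 crosses at step 5

5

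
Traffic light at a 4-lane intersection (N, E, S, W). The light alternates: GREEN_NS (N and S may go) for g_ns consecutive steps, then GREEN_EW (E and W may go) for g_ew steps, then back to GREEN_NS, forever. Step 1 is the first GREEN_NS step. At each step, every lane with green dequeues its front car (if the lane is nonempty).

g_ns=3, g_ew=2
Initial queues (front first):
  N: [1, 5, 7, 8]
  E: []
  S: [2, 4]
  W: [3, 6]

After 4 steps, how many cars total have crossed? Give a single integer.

Answer: 6

Derivation:
Step 1 [NS]: N:car1-GO,E:wait,S:car2-GO,W:wait | queues: N=3 E=0 S=1 W=2
Step 2 [NS]: N:car5-GO,E:wait,S:car4-GO,W:wait | queues: N=2 E=0 S=0 W=2
Step 3 [NS]: N:car7-GO,E:wait,S:empty,W:wait | queues: N=1 E=0 S=0 W=2
Step 4 [EW]: N:wait,E:empty,S:wait,W:car3-GO | queues: N=1 E=0 S=0 W=1
Cars crossed by step 4: 6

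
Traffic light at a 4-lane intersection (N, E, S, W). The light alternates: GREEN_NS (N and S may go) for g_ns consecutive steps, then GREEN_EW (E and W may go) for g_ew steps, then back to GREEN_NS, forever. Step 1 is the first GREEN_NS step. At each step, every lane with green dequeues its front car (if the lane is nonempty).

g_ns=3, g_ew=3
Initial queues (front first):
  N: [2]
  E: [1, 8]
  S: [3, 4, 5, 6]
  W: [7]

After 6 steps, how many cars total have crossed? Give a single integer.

Step 1 [NS]: N:car2-GO,E:wait,S:car3-GO,W:wait | queues: N=0 E=2 S=3 W=1
Step 2 [NS]: N:empty,E:wait,S:car4-GO,W:wait | queues: N=0 E=2 S=2 W=1
Step 3 [NS]: N:empty,E:wait,S:car5-GO,W:wait | queues: N=0 E=2 S=1 W=1
Step 4 [EW]: N:wait,E:car1-GO,S:wait,W:car7-GO | queues: N=0 E=1 S=1 W=0
Step 5 [EW]: N:wait,E:car8-GO,S:wait,W:empty | queues: N=0 E=0 S=1 W=0
Step 6 [EW]: N:wait,E:empty,S:wait,W:empty | queues: N=0 E=0 S=1 W=0
Cars crossed by step 6: 7

Answer: 7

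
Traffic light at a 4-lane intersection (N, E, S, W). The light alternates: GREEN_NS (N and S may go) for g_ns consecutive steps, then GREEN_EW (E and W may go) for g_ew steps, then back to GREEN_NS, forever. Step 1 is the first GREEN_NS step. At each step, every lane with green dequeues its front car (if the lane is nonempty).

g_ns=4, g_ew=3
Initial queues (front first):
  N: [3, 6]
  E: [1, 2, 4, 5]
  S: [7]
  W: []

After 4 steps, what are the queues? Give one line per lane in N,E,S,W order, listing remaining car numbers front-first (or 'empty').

Step 1 [NS]: N:car3-GO,E:wait,S:car7-GO,W:wait | queues: N=1 E=4 S=0 W=0
Step 2 [NS]: N:car6-GO,E:wait,S:empty,W:wait | queues: N=0 E=4 S=0 W=0
Step 3 [NS]: N:empty,E:wait,S:empty,W:wait | queues: N=0 E=4 S=0 W=0
Step 4 [NS]: N:empty,E:wait,S:empty,W:wait | queues: N=0 E=4 S=0 W=0

N: empty
E: 1 2 4 5
S: empty
W: empty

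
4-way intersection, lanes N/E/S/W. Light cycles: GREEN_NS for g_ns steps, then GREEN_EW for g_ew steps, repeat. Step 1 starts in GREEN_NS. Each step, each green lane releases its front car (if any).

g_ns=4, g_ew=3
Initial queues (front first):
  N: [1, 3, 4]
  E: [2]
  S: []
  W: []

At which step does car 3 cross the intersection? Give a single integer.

Step 1 [NS]: N:car1-GO,E:wait,S:empty,W:wait | queues: N=2 E=1 S=0 W=0
Step 2 [NS]: N:car3-GO,E:wait,S:empty,W:wait | queues: N=1 E=1 S=0 W=0
Step 3 [NS]: N:car4-GO,E:wait,S:empty,W:wait | queues: N=0 E=1 S=0 W=0
Step 4 [NS]: N:empty,E:wait,S:empty,W:wait | queues: N=0 E=1 S=0 W=0
Step 5 [EW]: N:wait,E:car2-GO,S:wait,W:empty | queues: N=0 E=0 S=0 W=0
Car 3 crosses at step 2

2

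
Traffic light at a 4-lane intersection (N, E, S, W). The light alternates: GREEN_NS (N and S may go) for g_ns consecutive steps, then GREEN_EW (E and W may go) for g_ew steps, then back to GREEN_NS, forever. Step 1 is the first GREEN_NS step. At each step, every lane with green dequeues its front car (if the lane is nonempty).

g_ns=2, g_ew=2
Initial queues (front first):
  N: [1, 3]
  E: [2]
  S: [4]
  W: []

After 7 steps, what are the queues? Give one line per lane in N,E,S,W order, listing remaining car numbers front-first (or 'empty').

Step 1 [NS]: N:car1-GO,E:wait,S:car4-GO,W:wait | queues: N=1 E=1 S=0 W=0
Step 2 [NS]: N:car3-GO,E:wait,S:empty,W:wait | queues: N=0 E=1 S=0 W=0
Step 3 [EW]: N:wait,E:car2-GO,S:wait,W:empty | queues: N=0 E=0 S=0 W=0

N: empty
E: empty
S: empty
W: empty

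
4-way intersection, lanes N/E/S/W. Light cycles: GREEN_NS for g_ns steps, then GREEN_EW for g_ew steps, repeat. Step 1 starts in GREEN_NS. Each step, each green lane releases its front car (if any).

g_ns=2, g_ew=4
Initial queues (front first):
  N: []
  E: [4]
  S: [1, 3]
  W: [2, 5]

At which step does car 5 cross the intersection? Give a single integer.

Step 1 [NS]: N:empty,E:wait,S:car1-GO,W:wait | queues: N=0 E=1 S=1 W=2
Step 2 [NS]: N:empty,E:wait,S:car3-GO,W:wait | queues: N=0 E=1 S=0 W=2
Step 3 [EW]: N:wait,E:car4-GO,S:wait,W:car2-GO | queues: N=0 E=0 S=0 W=1
Step 4 [EW]: N:wait,E:empty,S:wait,W:car5-GO | queues: N=0 E=0 S=0 W=0
Car 5 crosses at step 4

4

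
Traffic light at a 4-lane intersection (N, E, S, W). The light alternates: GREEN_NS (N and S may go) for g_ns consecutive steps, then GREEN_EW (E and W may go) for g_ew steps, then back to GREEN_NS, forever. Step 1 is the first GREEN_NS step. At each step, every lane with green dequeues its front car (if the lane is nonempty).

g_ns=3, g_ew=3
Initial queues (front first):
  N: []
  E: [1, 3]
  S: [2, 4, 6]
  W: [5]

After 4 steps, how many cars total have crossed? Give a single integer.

Step 1 [NS]: N:empty,E:wait,S:car2-GO,W:wait | queues: N=0 E=2 S=2 W=1
Step 2 [NS]: N:empty,E:wait,S:car4-GO,W:wait | queues: N=0 E=2 S=1 W=1
Step 3 [NS]: N:empty,E:wait,S:car6-GO,W:wait | queues: N=0 E=2 S=0 W=1
Step 4 [EW]: N:wait,E:car1-GO,S:wait,W:car5-GO | queues: N=0 E=1 S=0 W=0
Cars crossed by step 4: 5

Answer: 5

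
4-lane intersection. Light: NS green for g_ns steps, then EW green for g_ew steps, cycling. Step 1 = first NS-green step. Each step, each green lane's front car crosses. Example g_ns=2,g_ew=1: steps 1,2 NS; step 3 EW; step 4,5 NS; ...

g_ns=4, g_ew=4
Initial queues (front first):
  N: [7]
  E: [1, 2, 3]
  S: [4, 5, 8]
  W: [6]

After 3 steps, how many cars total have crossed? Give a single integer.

Answer: 4

Derivation:
Step 1 [NS]: N:car7-GO,E:wait,S:car4-GO,W:wait | queues: N=0 E=3 S=2 W=1
Step 2 [NS]: N:empty,E:wait,S:car5-GO,W:wait | queues: N=0 E=3 S=1 W=1
Step 3 [NS]: N:empty,E:wait,S:car8-GO,W:wait | queues: N=0 E=3 S=0 W=1
Cars crossed by step 3: 4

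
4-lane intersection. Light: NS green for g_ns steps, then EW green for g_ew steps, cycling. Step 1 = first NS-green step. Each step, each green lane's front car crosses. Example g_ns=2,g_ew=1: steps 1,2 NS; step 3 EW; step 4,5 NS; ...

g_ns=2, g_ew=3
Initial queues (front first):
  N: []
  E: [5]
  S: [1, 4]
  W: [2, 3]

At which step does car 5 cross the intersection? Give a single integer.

Step 1 [NS]: N:empty,E:wait,S:car1-GO,W:wait | queues: N=0 E=1 S=1 W=2
Step 2 [NS]: N:empty,E:wait,S:car4-GO,W:wait | queues: N=0 E=1 S=0 W=2
Step 3 [EW]: N:wait,E:car5-GO,S:wait,W:car2-GO | queues: N=0 E=0 S=0 W=1
Step 4 [EW]: N:wait,E:empty,S:wait,W:car3-GO | queues: N=0 E=0 S=0 W=0
Car 5 crosses at step 3

3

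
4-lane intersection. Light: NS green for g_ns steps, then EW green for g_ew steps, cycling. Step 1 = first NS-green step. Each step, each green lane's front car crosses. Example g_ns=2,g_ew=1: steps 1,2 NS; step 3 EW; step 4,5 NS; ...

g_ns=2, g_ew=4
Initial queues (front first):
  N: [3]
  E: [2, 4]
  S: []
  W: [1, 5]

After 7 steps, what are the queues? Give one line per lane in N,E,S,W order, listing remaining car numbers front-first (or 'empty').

Step 1 [NS]: N:car3-GO,E:wait,S:empty,W:wait | queues: N=0 E=2 S=0 W=2
Step 2 [NS]: N:empty,E:wait,S:empty,W:wait | queues: N=0 E=2 S=0 W=2
Step 3 [EW]: N:wait,E:car2-GO,S:wait,W:car1-GO | queues: N=0 E=1 S=0 W=1
Step 4 [EW]: N:wait,E:car4-GO,S:wait,W:car5-GO | queues: N=0 E=0 S=0 W=0

N: empty
E: empty
S: empty
W: empty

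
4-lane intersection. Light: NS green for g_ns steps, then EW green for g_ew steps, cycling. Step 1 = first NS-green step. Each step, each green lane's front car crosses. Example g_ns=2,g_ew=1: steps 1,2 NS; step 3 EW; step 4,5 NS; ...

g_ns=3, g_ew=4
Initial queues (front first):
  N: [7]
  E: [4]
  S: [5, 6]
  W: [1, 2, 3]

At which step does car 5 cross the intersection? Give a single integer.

Step 1 [NS]: N:car7-GO,E:wait,S:car5-GO,W:wait | queues: N=0 E=1 S=1 W=3
Step 2 [NS]: N:empty,E:wait,S:car6-GO,W:wait | queues: N=0 E=1 S=0 W=3
Step 3 [NS]: N:empty,E:wait,S:empty,W:wait | queues: N=0 E=1 S=0 W=3
Step 4 [EW]: N:wait,E:car4-GO,S:wait,W:car1-GO | queues: N=0 E=0 S=0 W=2
Step 5 [EW]: N:wait,E:empty,S:wait,W:car2-GO | queues: N=0 E=0 S=0 W=1
Step 6 [EW]: N:wait,E:empty,S:wait,W:car3-GO | queues: N=0 E=0 S=0 W=0
Car 5 crosses at step 1

1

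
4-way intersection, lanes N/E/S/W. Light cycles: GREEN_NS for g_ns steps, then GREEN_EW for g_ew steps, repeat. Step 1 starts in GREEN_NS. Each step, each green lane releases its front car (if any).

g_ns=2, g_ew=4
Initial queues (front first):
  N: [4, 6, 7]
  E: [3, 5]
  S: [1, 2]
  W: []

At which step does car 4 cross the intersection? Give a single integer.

Step 1 [NS]: N:car4-GO,E:wait,S:car1-GO,W:wait | queues: N=2 E=2 S=1 W=0
Step 2 [NS]: N:car6-GO,E:wait,S:car2-GO,W:wait | queues: N=1 E=2 S=0 W=0
Step 3 [EW]: N:wait,E:car3-GO,S:wait,W:empty | queues: N=1 E=1 S=0 W=0
Step 4 [EW]: N:wait,E:car5-GO,S:wait,W:empty | queues: N=1 E=0 S=0 W=0
Step 5 [EW]: N:wait,E:empty,S:wait,W:empty | queues: N=1 E=0 S=0 W=0
Step 6 [EW]: N:wait,E:empty,S:wait,W:empty | queues: N=1 E=0 S=0 W=0
Step 7 [NS]: N:car7-GO,E:wait,S:empty,W:wait | queues: N=0 E=0 S=0 W=0
Car 4 crosses at step 1

1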